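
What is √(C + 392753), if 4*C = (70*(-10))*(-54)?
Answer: √402203 ≈ 634.19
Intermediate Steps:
C = 9450 (C = ((70*(-10))*(-54))/4 = (-700*(-54))/4 = (¼)*37800 = 9450)
√(C + 392753) = √(9450 + 392753) = √402203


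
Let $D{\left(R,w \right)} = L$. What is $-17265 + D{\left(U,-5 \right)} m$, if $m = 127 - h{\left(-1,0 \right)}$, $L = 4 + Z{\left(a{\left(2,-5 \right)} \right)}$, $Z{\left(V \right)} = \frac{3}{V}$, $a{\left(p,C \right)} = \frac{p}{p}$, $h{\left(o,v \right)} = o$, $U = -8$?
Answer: $-16369$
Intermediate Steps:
$a{\left(p,C \right)} = 1$
$L = 7$ ($L = 4 + \frac{3}{1} = 4 + 3 \cdot 1 = 4 + 3 = 7$)
$D{\left(R,w \right)} = 7$
$m = 128$ ($m = 127 - -1 = 127 + 1 = 128$)
$-17265 + D{\left(U,-5 \right)} m = -17265 + 7 \cdot 128 = -17265 + 896 = -16369$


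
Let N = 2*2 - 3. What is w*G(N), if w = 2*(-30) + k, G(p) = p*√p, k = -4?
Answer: -64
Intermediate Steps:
N = 1 (N = 4 - 3 = 1)
G(p) = p^(3/2)
w = -64 (w = 2*(-30) - 4 = -60 - 4 = -64)
w*G(N) = -64*1^(3/2) = -64*1 = -64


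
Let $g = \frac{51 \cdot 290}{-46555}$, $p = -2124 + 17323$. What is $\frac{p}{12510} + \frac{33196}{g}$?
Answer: $- \frac{644440895153}{6167430} \approx -1.0449 \cdot 10^{5}$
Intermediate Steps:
$p = 15199$
$g = - \frac{2958}{9311}$ ($g = 14790 \left(- \frac{1}{46555}\right) = - \frac{2958}{9311} \approx -0.31769$)
$\frac{p}{12510} + \frac{33196}{g} = \frac{15199}{12510} + \frac{33196}{- \frac{2958}{9311}} = 15199 \cdot \frac{1}{12510} + 33196 \left(- \frac{9311}{2958}\right) = \frac{15199}{12510} - \frac{154543978}{1479} = - \frac{644440895153}{6167430}$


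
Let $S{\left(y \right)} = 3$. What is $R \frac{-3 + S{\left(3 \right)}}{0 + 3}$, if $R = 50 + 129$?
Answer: $0$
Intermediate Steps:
$R = 179$
$R \frac{-3 + S{\left(3 \right)}}{0 + 3} = 179 \frac{-3 + 3}{0 + 3} = 179 \cdot \frac{0}{3} = 179 \cdot 0 \cdot \frac{1}{3} = 179 \cdot 0 = 0$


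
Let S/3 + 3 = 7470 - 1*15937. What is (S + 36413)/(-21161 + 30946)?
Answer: 11003/9785 ≈ 1.1245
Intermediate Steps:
S = -25410 (S = -9 + 3*(7470 - 1*15937) = -9 + 3*(7470 - 15937) = -9 + 3*(-8467) = -9 - 25401 = -25410)
(S + 36413)/(-21161 + 30946) = (-25410 + 36413)/(-21161 + 30946) = 11003/9785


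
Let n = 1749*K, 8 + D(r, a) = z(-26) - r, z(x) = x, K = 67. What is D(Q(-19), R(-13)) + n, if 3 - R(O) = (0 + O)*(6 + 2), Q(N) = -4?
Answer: 117153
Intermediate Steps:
R(O) = 3 - 8*O (R(O) = 3 - (0 + O)*(6 + 2) = 3 - O*8 = 3 - 8*O)
D(r, a) = -34 - r (D(r, a) = -8 + (-26 - r) = -34 - r)
n = 117183 (n = 1749*67 = 117183)
D(Q(-19), R(-13)) + n = (-34 - 1*(-4)) + 117183 = (-34 + 4) + 117183 = -30 + 117183 = 117153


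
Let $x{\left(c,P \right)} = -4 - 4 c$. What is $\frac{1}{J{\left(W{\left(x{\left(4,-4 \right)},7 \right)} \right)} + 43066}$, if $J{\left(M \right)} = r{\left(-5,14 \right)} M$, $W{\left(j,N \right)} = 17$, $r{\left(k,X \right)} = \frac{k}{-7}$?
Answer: $\frac{7}{301547} \approx 2.3214 \cdot 10^{-5}$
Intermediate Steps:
$r{\left(k,X \right)} = - \frac{k}{7}$ ($r{\left(k,X \right)} = k \left(- \frac{1}{7}\right) = - \frac{k}{7}$)
$J{\left(M \right)} = \frac{5 M}{7}$ ($J{\left(M \right)} = \left(- \frac{1}{7}\right) \left(-5\right) M = \frac{5 M}{7}$)
$\frac{1}{J{\left(W{\left(x{\left(4,-4 \right)},7 \right)} \right)} + 43066} = \frac{1}{\frac{5}{7} \cdot 17 + 43066} = \frac{1}{\frac{85}{7} + 43066} = \frac{1}{\frac{301547}{7}} = \frac{7}{301547}$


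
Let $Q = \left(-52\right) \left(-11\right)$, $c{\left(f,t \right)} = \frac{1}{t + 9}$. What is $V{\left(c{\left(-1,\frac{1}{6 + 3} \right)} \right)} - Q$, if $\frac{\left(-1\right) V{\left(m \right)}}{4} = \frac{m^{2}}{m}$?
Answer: $- \frac{23470}{41} \approx -572.44$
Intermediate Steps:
$c{\left(f,t \right)} = \frac{1}{9 + t}$
$V{\left(m \right)} = - 4 m$ ($V{\left(m \right)} = - 4 \frac{m^{2}}{m} = - 4 m$)
$Q = 572$
$V{\left(c{\left(-1,\frac{1}{6 + 3} \right)} \right)} - Q = - \frac{4}{9 + \frac{1}{6 + 3}} - 572 = - \frac{4}{9 + \frac{1}{9}} - 572 = - \frac{4}{\frac{82}{9}} - 572 = \left(-4\right) \frac{9}{82} - 572 = - \frac{18}{41} - 572 = - \frac{23470}{41}$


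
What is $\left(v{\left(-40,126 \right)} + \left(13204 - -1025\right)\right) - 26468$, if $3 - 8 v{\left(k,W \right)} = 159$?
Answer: $- \frac{24517}{2} \approx -12259.0$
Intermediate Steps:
$v{\left(k,W \right)} = - \frac{39}{2}$ ($v{\left(k,W \right)} = \frac{3}{8} - \frac{159}{8} = - \frac{39}{2}$)
$\left(v{\left(-40,126 \right)} + \left(13204 - -1025\right)\right) - 26468 = \left(- \frac{39}{2} + \left(13204 - -1025\right)\right) - 26468 = \left(- \frac{39}{2} + \left(13204 + 1025\right)\right) - 26468 = \left(- \frac{39}{2} + 14229\right) - 26468 = \frac{28419}{2} - 26468 = - \frac{24517}{2}$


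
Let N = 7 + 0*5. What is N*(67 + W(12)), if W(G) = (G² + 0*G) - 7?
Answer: 1428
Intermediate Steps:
N = 7 (N = 7 + 0 = 7)
W(G) = -7 + G² (W(G) = (G² + 0) - 7 = G² - 7 = -7 + G²)
N*(67 + W(12)) = 7*(67 + (-7 + 12²)) = 7*(67 + (-7 + 144)) = 7*(67 + 137) = 7*204 = 1428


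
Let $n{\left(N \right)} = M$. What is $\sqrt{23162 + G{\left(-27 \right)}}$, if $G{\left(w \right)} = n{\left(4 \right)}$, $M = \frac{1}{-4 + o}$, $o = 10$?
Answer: $\frac{\sqrt{833838}}{6} \approx 152.19$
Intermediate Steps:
$M = \frac{1}{6}$ ($M = \frac{1}{-4 + 10} = \frac{1}{6} \approx 0.16667$)
$n{\left(N \right)} = \frac{1}{6}$
$G{\left(w \right)} = \frac{1}{6}$
$\sqrt{23162 + G{\left(-27 \right)}} = \sqrt{23162 + \frac{1}{6}} = \sqrt{\frac{138973}{6}} = \frac{\sqrt{833838}}{6}$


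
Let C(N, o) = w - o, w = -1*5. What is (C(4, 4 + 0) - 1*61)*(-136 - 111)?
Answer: 17290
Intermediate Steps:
w = -5
C(N, o) = -5 - o
(C(4, 4 + 0) - 1*61)*(-136 - 111) = ((-5 - (4 + 0)) - 1*61)*(-136 - 111) = ((-5 - 1*4) - 61)*(-247) = ((-5 - 4) - 61)*(-247) = (-9 - 61)*(-247) = -70*(-247) = 17290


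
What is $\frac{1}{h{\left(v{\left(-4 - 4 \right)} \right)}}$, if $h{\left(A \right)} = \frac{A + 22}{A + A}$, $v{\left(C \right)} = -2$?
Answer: $- \frac{1}{5} \approx -0.2$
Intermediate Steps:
$h{\left(A \right)} = \frac{22 + A}{2 A}$
$\frac{1}{h{\left(v{\left(-4 - 4 \right)} \right)}} = \frac{1}{\frac{1}{2} \frac{1}{-2} \left(22 - 2\right)} = \frac{1}{\frac{1}{2} \left(- \frac{1}{2}\right) 20} = \frac{1}{-5} = - \frac{1}{5}$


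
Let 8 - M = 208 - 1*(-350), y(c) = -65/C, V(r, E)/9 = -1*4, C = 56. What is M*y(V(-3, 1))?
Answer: 17875/28 ≈ 638.39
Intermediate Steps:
V(r, E) = -36 (V(r, E) = 9*(-1*4) = 9*(-4) = -36)
y(c) = -65/56
M = -550 (M = 8 - (208 - 1*(-350)) = 8 - (208 + 350) = 8 - 1*558 = 8 - 558 = -550)
M*y(V(-3, 1)) = -550*(-65/56) = 17875/28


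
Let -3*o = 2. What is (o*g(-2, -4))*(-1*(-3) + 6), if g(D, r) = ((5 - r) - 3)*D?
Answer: 72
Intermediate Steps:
g(D, r) = D*(2 - r) (g(D, r) = (2 - r)*D = D*(2 - r))
o = -⅔ (o = -⅓*2 = -⅔ ≈ -0.66667)
(o*g(-2, -4))*(-1*(-3) + 6) = (-(-4)*(2 - 1*(-4))/3)*(-1*(-3) + 6) = (-(-4)*(2 + 4)/3)*(3 + 6) = -(-4)*6/3*9 = -⅔*(-12)*9 = 8*9 = 72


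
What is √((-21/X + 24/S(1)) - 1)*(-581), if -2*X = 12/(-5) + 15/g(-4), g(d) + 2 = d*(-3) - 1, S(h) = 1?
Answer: -581*I*√4147/11 ≈ -3401.3*I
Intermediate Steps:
g(d) = -3 - 3*d (g(d) = -2 + (d*(-3) - 1) = -2 + (-3*d - 1) = -2 + (-1 - 3*d) = -3 - 3*d)
X = 11/30 (X = -(12/(-5) + 15/(-3 - 3*(-4)))/2 = -(12*(-⅕) + 15/(-3 + 12))/2 = -(-12/5 + 15/9)/2 = -(-12/5 + 15*(⅑))/2 = -(-12/5 + 5/3)/2 = -½*(-11/15) = 11/30 ≈ 0.36667)
√((-21/X + 24/S(1)) - 1)*(-581) = √((-21/11/30 + 24/1) - 1)*(-581) = √((-21*30/11 + 24*1) - 1)*(-581) = √((-630/11 + 24) - 1)*(-581) = √(-366/11 - 1)*(-581) = √(-377/11)*(-581) = (I*√4147/11)*(-581) = -581*I*√4147/11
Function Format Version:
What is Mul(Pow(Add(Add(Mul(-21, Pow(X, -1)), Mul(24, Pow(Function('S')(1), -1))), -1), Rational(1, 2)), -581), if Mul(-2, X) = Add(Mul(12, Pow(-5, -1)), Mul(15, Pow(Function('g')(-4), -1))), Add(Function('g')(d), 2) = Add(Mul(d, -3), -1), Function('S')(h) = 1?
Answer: Mul(Rational(-581, 11), I, Pow(4147, Rational(1, 2))) ≈ Mul(-3401.3, I)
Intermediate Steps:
Function('g')(d) = Add(-3, Mul(-3, d)) (Function('g')(d) = Add(-2, Add(Mul(d, -3), -1)) = Add(-2, Add(Mul(-3, d), -1)) = Add(-2, Add(-1, Mul(-3, d))) = Add(-3, Mul(-3, d)))
X = Rational(11, 30) (X = Mul(Rational(-1, 2), Add(Mul(12, Pow(-5, -1)), Mul(15, Pow(Add(-3, Mul(-3, -4)), -1)))) = Mul(Rational(-1, 2), Add(Mul(12, Rational(-1, 5)), Mul(15, Pow(Add(-3, 12), -1)))) = Mul(Rational(-1, 2), Add(Rational(-12, 5), Mul(15, Pow(9, -1)))) = Mul(Rational(-1, 2), Add(Rational(-12, 5), Mul(15, Rational(1, 9)))) = Mul(Rational(-1, 2), Add(Rational(-12, 5), Rational(5, 3))) = Mul(Rational(-1, 2), Rational(-11, 15)) = Rational(11, 30) ≈ 0.36667)
Mul(Pow(Add(Add(Mul(-21, Pow(X, -1)), Mul(24, Pow(Function('S')(1), -1))), -1), Rational(1, 2)), -581) = Mul(Pow(Add(Add(Mul(-21, Pow(Rational(11, 30), -1)), Mul(24, Pow(1, -1))), -1), Rational(1, 2)), -581) = Mul(Pow(Add(Add(Mul(-21, Rational(30, 11)), Mul(24, 1)), -1), Rational(1, 2)), -581) = Mul(Pow(Add(Add(Rational(-630, 11), 24), -1), Rational(1, 2)), -581) = Mul(Pow(Add(Rational(-366, 11), -1), Rational(1, 2)), -581) = Mul(Pow(Rational(-377, 11), Rational(1, 2)), -581) = Mul(Mul(Rational(1, 11), I, Pow(4147, Rational(1, 2))), -581) = Mul(Rational(-581, 11), I, Pow(4147, Rational(1, 2)))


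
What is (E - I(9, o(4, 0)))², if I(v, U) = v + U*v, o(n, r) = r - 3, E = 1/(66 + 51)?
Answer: 4439449/13689 ≈ 324.31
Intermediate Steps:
E = 1/117 ≈ 0.0085470
o(n, r) = -3 + r
(E - I(9, o(4, 0)))² = (1/117 - 9*(1 + (-3 + 0)))² = (1/117 - 9*(1 - 3))² = (1/117 - 9*(-2))² = (1/117 - 1*(-18))² = (1/117 + 18)² = (2107/117)² = 4439449/13689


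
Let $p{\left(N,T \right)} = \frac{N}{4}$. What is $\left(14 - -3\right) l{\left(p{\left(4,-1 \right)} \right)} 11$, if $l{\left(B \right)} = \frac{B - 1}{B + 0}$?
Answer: $0$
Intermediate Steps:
$p{\left(N,T \right)} = \frac{N}{4}$ ($p{\left(N,T \right)} = N \frac{1}{4} = \frac{N}{4}$)
$l{\left(B \right)} = \frac{-1 + B}{B}$
$\left(14 - -3\right) l{\left(p{\left(4,-1 \right)} \right)} 11 = \left(14 - -3\right) \frac{-1 + \frac{1}{4} \cdot 4}{\frac{1}{4} \cdot 4} \cdot 11 = \left(14 + 3\right) \frac{-1 + 1}{1} \cdot 11 = 17 \cdot 1 \cdot 0 \cdot 11 = 17 \cdot 0 \cdot 11 = 0 \cdot 11 = 0$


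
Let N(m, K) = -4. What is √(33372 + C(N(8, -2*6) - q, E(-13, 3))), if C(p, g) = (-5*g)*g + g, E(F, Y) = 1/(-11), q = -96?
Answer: 2*√1009499/11 ≈ 182.68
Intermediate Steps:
E(F, Y) = -1/11
C(p, g) = g - 5*g² (C(p, g) = -5*g² + g = g - 5*g²)
√(33372 + C(N(8, -2*6) - q, E(-13, 3))) = √(33372 - (1 - 5*(-1/11))/11) = √(33372 - (1 + 5/11)/11) = √(33372 - 1/11*16/11) = √(33372 - 16/121) = √(4037996/121) = 2*√1009499/11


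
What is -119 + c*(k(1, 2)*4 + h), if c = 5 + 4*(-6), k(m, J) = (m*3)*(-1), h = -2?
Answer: 147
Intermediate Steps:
k(m, J) = -3*m (k(m, J) = (3*m)*(-1) = -3*m)
c = -19 (c = 5 - 24 = -19)
-119 + c*(k(1, 2)*4 + h) = -119 - 19*(-3*1*4 - 2) = -119 - 19*(-3*4 - 2) = -119 - 19*(-12 - 2) = -119 - 19*(-14) = -119 + 266 = 147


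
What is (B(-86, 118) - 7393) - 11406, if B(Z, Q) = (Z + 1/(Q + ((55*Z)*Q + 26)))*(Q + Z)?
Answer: -3006342957/139499 ≈ -21551.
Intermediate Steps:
B(Z, Q) = (Q + Z)*(Z + 1/(26 + Q + 55*Q*Z)) (B(Z, Q) = (Z + 1/(Q + (55*Q*Z + 26)))*(Q + Z) = (Z + 1/(Q + (26 + 55*Q*Z)))*(Q + Z) = (Z + 1/(26 + Q + 55*Q*Z))*(Q + Z) = (Q + Z)*(Z + 1/(26 + Q + 55*Q*Z)))
(B(-86, 118) - 7393) - 11406 = ((118 - 86 + 26*(-86)**2 + 118*(-86)**2 - 86*118**2 + 26*118*(-86) + 55*118*(-86)**3 + 55*118**2*(-86)**2)/(26 + 118 + 55*118*(-86)) - 7393) - 11406 = ((118 - 86 + 26*7396 + 118*7396 - 86*13924 - 263848 + 55*118*(-636056) + 55*13924*7396)/(26 + 118 - 558140) - 7393) - 11406 = ((118 - 86 + 192296 + 872728 - 1197464 - 263848 - 4128003440 + 5664004720)/(-557996) - 7393) - 11406 = (-1/557996*1535605024 - 7393) - 11406 = (-383901256/139499 - 7393) - 11406 = -1415217363/139499 - 11406 = -3006342957/139499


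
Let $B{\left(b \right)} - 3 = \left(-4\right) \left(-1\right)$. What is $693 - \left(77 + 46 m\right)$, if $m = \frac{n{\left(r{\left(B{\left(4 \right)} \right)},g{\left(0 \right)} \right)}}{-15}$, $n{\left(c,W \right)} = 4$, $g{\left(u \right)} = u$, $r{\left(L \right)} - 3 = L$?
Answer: $\frac{9424}{15} \approx 628.27$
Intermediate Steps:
$B{\left(b \right)} = 7$ ($B{\left(b \right)} = 3 - -4 = 3 + 4 = 7$)
$r{\left(L \right)} = 3 + L$
$m = - \frac{4}{15}$ ($m = \frac{4}{-15} = 4 \left(- \frac{1}{15}\right) = - \frac{4}{15} \approx -0.26667$)
$693 - \left(77 + 46 m\right) = 693 - \frac{971}{15} = \frac{9424}{15}$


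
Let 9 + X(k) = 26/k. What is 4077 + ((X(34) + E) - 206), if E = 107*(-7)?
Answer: 52934/17 ≈ 3113.8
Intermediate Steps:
E = -749
X(k) = -9 + 26/k
4077 + ((X(34) + E) - 206) = 4077 + (((-9 + 26/34) - 749) - 206) = 4077 + (((-9 + 26*(1/34)) - 749) - 206) = 4077 + (((-9 + 13/17) - 749) - 206) = 4077 + ((-140/17 - 749) - 206) = 4077 + (-12873/17 - 206) = 4077 - 16375/17 = 52934/17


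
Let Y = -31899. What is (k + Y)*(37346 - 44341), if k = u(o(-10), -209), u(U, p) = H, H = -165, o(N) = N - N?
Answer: 224287680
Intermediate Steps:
o(N) = 0
u(U, p) = -165
k = -165
(k + Y)*(37346 - 44341) = (-165 - 31899)*(37346 - 44341) = -32064*(-6995) = 224287680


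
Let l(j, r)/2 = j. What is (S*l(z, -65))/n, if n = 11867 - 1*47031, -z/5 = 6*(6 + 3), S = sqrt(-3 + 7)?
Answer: 270/8791 ≈ 0.030713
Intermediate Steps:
S = 2 (S = sqrt(4) = 2)
z = -270 (z = -30*(6 + 3) = -30*9 = -5*54 = -270)
n = -35164 (n = 11867 - 47031 = -35164)
l(j, r) = 2*j
(S*l(z, -65))/n = (2*(2*(-270)))/(-35164) = (2*(-540))*(-1/35164) = -1080*(-1/35164) = 270/8791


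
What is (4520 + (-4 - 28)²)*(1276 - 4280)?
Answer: -16654176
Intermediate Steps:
(4520 + (-4 - 28)²)*(1276 - 4280) = (4520 + (-32)²)*(-3004) = (4520 + 1024)*(-3004) = 5544*(-3004) = -16654176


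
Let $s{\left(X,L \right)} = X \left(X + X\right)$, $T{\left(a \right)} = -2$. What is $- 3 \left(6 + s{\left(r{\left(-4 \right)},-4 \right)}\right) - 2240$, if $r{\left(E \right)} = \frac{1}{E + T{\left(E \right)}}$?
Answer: $- \frac{13549}{6} \approx -2258.2$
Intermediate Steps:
$r{\left(E \right)} = \frac{1}{-2 + E}$ ($r{\left(E \right)} = \frac{1}{E - 2} = \frac{1}{-2 + E}$)
$s{\left(X,L \right)} = 2 X^{2}$ ($s{\left(X,L \right)} = X 2 X = 2 X^{2}$)
$- 3 \left(6 + s{\left(r{\left(-4 \right)},-4 \right)}\right) - 2240 = - 3 \left(6 + 2 \left(\frac{1}{-2 - 4}\right)^{2}\right) - 2240 = - 3 \left(6 + 2 \left(\frac{1}{-6}\right)^{2}\right) - 2240 = - 3 \left(6 + 2 \left(- \frac{1}{6}\right)^{2}\right) - 2240 = - 3 \left(6 + 2 \cdot \frac{1}{36}\right) - 2240 = - 3 \left(6 + \frac{1}{18}\right) - 2240 = \left(-3\right) \frac{109}{18} - 2240 = - \frac{109}{6} - 2240 = - \frac{13549}{6}$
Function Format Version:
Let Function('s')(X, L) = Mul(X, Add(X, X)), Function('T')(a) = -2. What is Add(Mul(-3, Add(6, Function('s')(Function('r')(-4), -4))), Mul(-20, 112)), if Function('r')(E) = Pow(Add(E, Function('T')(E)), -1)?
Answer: Rational(-13549, 6) ≈ -2258.2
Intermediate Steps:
Function('r')(E) = Pow(Add(-2, E), -1) (Function('r')(E) = Pow(Add(E, -2), -1) = Pow(Add(-2, E), -1))
Function('s')(X, L) = Mul(2, Pow(X, 2)) (Function('s')(X, L) = Mul(X, Mul(2, X)) = Mul(2, Pow(X, 2)))
Add(Mul(-3, Add(6, Function('s')(Function('r')(-4), -4))), Mul(-20, 112)) = Add(Mul(-3, Add(6, Mul(2, Pow(Pow(Add(-2, -4), -1), 2)))), Mul(-20, 112)) = Add(Mul(-3, Add(6, Mul(2, Pow(Pow(-6, -1), 2)))), -2240) = Add(Mul(-3, Add(6, Mul(2, Pow(Rational(-1, 6), 2)))), -2240) = Add(Mul(-3, Add(6, Mul(2, Rational(1, 36)))), -2240) = Add(Mul(-3, Add(6, Rational(1, 18))), -2240) = Add(Mul(-3, Rational(109, 18)), -2240) = Add(Rational(-109, 6), -2240) = Rational(-13549, 6)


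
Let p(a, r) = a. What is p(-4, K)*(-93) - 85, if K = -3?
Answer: 287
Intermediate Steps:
p(-4, K)*(-93) - 85 = -4*(-93) - 85 = 372 - 85 = 287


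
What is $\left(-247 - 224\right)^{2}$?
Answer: $221841$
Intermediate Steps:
$\left(-247 - 224\right)^{2} = \left(-471\right)^{2} = 221841$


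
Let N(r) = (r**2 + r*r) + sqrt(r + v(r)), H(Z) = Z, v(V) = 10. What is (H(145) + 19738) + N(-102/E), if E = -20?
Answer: 996751/50 + sqrt(1510)/10 ≈ 19939.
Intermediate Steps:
N(r) = sqrt(10 + r) + 2*r**2 (N(r) = (r**2 + r*r) + sqrt(r + 10) = (r**2 + r**2) + sqrt(10 + r) = 2*r**2 + sqrt(10 + r) = sqrt(10 + r) + 2*r**2)
(H(145) + 19738) + N(-102/E) = (145 + 19738) + (sqrt(10 - 102/(-20)) + 2*(-102/(-20))**2) = 19883 + (sqrt(10 - 102*(-1/20)) + 2*(-102*(-1/20))**2) = 19883 + (sqrt(10 + 51/10) + 2*(51/10)**2) = 19883 + (sqrt(151/10) + 2*(2601/100)) = 19883 + (sqrt(1510)/10 + 2601/50) = 19883 + (2601/50 + sqrt(1510)/10) = 996751/50 + sqrt(1510)/10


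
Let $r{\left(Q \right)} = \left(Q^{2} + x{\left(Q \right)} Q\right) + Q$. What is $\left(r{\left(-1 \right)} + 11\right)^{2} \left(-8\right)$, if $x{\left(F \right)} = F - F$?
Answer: $-968$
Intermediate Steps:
$x{\left(F \right)} = 0$
$r{\left(Q \right)} = Q + Q^{2}$ ($r{\left(Q \right)} = \left(Q^{2} + 0 Q\right) + Q = \left(Q^{2} + 0\right) + Q = Q^{2} + Q = Q + Q^{2}$)
$\left(r{\left(-1 \right)} + 11\right)^{2} \left(-8\right) = \left(- (1 - 1) + 11\right)^{2} \left(-8\right) = \left(\left(-1\right) 0 + 11\right)^{2} \left(-8\right) = \left(0 + 11\right)^{2} \left(-8\right) = 11^{2} \left(-8\right) = 121 \left(-8\right) = -968$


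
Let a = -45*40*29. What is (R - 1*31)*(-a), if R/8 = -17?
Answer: -8717400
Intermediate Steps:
R = -136 (R = 8*(-17) = -136)
a = -52200 (a = -1800*29 = -52200)
(R - 1*31)*(-a) = (-136 - 1*31)*(-1*(-52200)) = (-136 - 31)*52200 = -167*52200 = -8717400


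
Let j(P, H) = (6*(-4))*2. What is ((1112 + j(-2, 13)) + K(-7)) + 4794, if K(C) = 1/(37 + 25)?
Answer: 363197/62 ≈ 5858.0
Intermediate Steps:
K(C) = 1/62
j(P, H) = -48 (j(P, H) = -24*2 = -48)
((1112 + j(-2, 13)) + K(-7)) + 4794 = ((1112 - 48) + 1/62) + 4794 = (1064 + 1/62) + 4794 = 65969/62 + 4794 = 363197/62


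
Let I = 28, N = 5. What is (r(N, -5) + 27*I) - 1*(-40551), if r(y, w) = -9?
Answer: 41298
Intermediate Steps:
(r(N, -5) + 27*I) - 1*(-40551) = (-9 + 27*28) - 1*(-40551) = (-9 + 756) + 40551 = 747 + 40551 = 41298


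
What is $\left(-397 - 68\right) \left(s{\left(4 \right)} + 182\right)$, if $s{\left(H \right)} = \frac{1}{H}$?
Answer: $- \frac{338985}{4} \approx -84746.0$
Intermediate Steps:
$\left(-397 - 68\right) \left(s{\left(4 \right)} + 182\right) = \left(-397 - 68\right) \left(\frac{1}{4} + 182\right) = - 465 \left(\frac{1}{4} + 182\right) = \left(-465\right) \frac{729}{4} = - \frac{338985}{4}$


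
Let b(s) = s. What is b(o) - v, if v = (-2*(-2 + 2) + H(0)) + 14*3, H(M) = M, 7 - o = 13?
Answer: -48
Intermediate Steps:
o = -6 (o = 7 - 1*13 = 7 - 13 = -6)
v = 42 (v = (-2*(-2 + 2) + 0) + 14*3 = (-2*0 + 0) + 42 = (0 + 0) + 42 = 0 + 42 = 42)
b(o) - v = -6 - 1*42 = -6 - 42 = -48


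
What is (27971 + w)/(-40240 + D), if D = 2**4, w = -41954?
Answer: 4661/13408 ≈ 0.34763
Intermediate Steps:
D = 16
(27971 + w)/(-40240 + D) = (27971 - 41954)/(-40240 + 16) = -13983/(-40224) = -13983*(-1/40224) = 4661/13408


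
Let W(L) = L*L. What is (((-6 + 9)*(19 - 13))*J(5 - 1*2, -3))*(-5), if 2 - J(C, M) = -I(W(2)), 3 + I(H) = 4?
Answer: -270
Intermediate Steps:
W(L) = L**2
I(H) = 1 (I(H) = -3 + 4 = 1)
J(C, M) = 3 (J(C, M) = 2 - (-1) = 2 - 1*(-1) = 2 + 1 = 3)
(((-6 + 9)*(19 - 13))*J(5 - 1*2, -3))*(-5) = (((-6 + 9)*(19 - 13))*3)*(-5) = ((3*6)*3)*(-5) = (18*3)*(-5) = 54*(-5) = -270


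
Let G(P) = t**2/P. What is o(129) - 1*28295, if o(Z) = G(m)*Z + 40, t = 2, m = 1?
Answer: -27739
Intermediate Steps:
G(P) = 4/P (G(P) = 2**2/P = 4/P)
o(Z) = 40 + 4*Z (o(Z) = (4/1)*Z + 40 = (4*1)*Z + 40 = 4*Z + 40 = 40 + 4*Z)
o(129) - 1*28295 = (40 + 4*129) - 1*28295 = (40 + 516) - 28295 = 556 - 28295 = -27739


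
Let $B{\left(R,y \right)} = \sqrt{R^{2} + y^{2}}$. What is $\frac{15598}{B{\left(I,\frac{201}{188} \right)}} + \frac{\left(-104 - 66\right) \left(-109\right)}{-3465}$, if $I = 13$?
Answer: $- \frac{3706}{693} + \frac{2932424 \sqrt{6013537}}{6013537} \approx 1190.5$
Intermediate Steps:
$\frac{15598}{B{\left(I,\frac{201}{188} \right)}} + \frac{\left(-104 - 66\right) \left(-109\right)}{-3465} = \frac{15598}{\sqrt{13^{2} + \left(\frac{201}{188}\right)^{2}}} + \frac{\left(-104 - 66\right) \left(-109\right)}{-3465} = \frac{15598}{\sqrt{169 + \left(201 \cdot \frac{1}{188}\right)^{2}}} + \left(-170\right) \left(-109\right) \left(- \frac{1}{3465}\right) = \frac{15598}{\sqrt{169 + \left(\frac{201}{188}\right)^{2}}} + 18530 \left(- \frac{1}{3465}\right) = \frac{15598}{\sqrt{169 + \frac{40401}{35344}}} - \frac{3706}{693} = \frac{15598}{\sqrt{\frac{6013537}{35344}}} - \frac{3706}{693} = \frac{15598}{\frac{1}{188} \sqrt{6013537}} - \frac{3706}{693} = 15598 \frac{188 \sqrt{6013537}}{6013537} - \frac{3706}{693} = \frac{2932424 \sqrt{6013537}}{6013537} - \frac{3706}{693} = - \frac{3706}{693} + \frac{2932424 \sqrt{6013537}}{6013537}$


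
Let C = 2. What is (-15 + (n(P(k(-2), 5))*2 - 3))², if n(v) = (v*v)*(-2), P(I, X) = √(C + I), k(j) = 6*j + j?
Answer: 900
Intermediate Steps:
k(j) = 7*j
P(I, X) = √(2 + I)
n(v) = -2*v² (n(v) = v²*(-2) = -2*v²)
(-15 + (n(P(k(-2), 5))*2 - 3))² = (-15 + (-2*(√(2 + 7*(-2)))²*2 - 3))² = (-15 + (-2*(√(2 - 14))²*2 - 3))² = (-15 + (-2*(√(-12))²*2 - 3))² = (-15 + (-2*(2*I*√3)²*2 - 3))² = (-15 + (-2*(-12)*2 - 3))² = (-15 + (24*2 - 3))² = (-15 + (48 - 3))² = (-15 + 45)² = 30² = 900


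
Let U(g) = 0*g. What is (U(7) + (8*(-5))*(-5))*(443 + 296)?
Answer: 147800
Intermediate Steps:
U(g) = 0
(U(7) + (8*(-5))*(-5))*(443 + 296) = (0 + (8*(-5))*(-5))*(443 + 296) = (0 - 40*(-5))*739 = (0 + 200)*739 = 200*739 = 147800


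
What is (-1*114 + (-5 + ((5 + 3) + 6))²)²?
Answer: 1089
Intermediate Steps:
(-1*114 + (-5 + ((5 + 3) + 6))²)² = (-114 + (-5 + (8 + 6))²)² = (-114 + (-5 + 14)²)² = (-114 + 9²)² = (-114 + 81)² = (-33)² = 1089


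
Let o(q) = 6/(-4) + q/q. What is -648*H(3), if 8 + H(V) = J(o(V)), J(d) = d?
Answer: 5508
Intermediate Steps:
o(q) = -1/2 (o(q) = 6*(-1/4) + 1 = -3/2 + 1 = -1/2)
H(V) = -17/2 (H(V) = -8 - 1/2 = -17/2)
-648*H(3) = -648*(-17/2) = 5508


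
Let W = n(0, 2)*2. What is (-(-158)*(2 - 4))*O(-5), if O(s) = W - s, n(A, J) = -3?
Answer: 316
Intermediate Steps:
W = -6 (W = -3*2 = -6)
O(s) = -6 - s
(-(-158)*(2 - 4))*O(-5) = (-(-158)*(2 - 4))*(-6 - 1*(-5)) = (-(-158)*(-2))*(-6 + 5) = -79*4*(-1) = -316*(-1) = 316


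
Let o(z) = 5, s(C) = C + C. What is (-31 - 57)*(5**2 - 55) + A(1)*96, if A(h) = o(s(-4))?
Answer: 3120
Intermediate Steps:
s(C) = 2*C
A(h) = 5
(-31 - 57)*(5**2 - 55) + A(1)*96 = (-31 - 57)*(5**2 - 55) + 5*96 = -88*(25 - 55) + 480 = -88*(-30) + 480 = 2640 + 480 = 3120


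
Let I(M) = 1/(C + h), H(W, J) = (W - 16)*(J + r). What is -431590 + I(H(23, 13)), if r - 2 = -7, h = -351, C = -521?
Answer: -376346481/872 ≈ -4.3159e+5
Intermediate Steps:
r = -5 (r = 2 - 7 = -5)
H(W, J) = (-16 + W)*(-5 + J) (H(W, J) = (W - 16)*(J - 5) = (-16 + W)*(-5 + J))
I(M) = -1/872 (I(M) = 1/(-521 - 351) = 1/(-872) = -1/872)
-431590 + I(H(23, 13)) = -431590 - 1/872 = -376346481/872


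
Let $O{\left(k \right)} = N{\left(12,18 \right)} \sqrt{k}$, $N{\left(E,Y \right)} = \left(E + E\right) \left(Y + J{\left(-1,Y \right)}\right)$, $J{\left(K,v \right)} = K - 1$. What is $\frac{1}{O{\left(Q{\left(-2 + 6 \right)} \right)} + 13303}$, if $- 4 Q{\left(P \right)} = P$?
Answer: $\frac{13303}{177117265} - \frac{384 i}{177117265} \approx 7.5108 \cdot 10^{-5} - 2.1681 \cdot 10^{-6} i$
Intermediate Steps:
$J{\left(K,v \right)} = -1 + K$
$Q{\left(P \right)} = - \frac{P}{4}$
$N{\left(E,Y \right)} = 2 E \left(-2 + Y\right)$ ($N{\left(E,Y \right)} = \left(E + E\right) \left(Y - 2\right) = 2 E \left(Y - 2\right) = 2 E \left(-2 + Y\right)$)
$O{\left(k \right)} = 384 \sqrt{k}$ ($O{\left(k \right)} = 2 \cdot 12 \left(-2 + 18\right) \sqrt{k} = 2 \cdot 12 \cdot 16 \sqrt{k} = 384 \sqrt{k}$)
$\frac{1}{O{\left(Q{\left(-2 + 6 \right)} \right)} + 13303} = \frac{1}{384 \sqrt{- \frac{-2 + 6}{4}} + 13303} = \frac{1}{384 \sqrt{\left(- \frac{1}{4}\right) 4} + 13303} = \frac{1}{384 \sqrt{-1} + 13303} = \frac{1}{384 i + 13303} = \frac{1}{13303 + 384 i} = \frac{13303 - 384 i}{177117265}$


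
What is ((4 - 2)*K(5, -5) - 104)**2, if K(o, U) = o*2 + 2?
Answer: 6400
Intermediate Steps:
K(o, U) = 2 + 2*o (K(o, U) = 2*o + 2 = 2 + 2*o)
((4 - 2)*K(5, -5) - 104)**2 = ((4 - 2)*(2 + 2*5) - 104)**2 = (2*(2 + 10) - 104)**2 = (2*12 - 104)**2 = (24 - 104)**2 = (-80)**2 = 6400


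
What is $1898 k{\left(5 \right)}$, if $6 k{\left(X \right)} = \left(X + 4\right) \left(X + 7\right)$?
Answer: $34164$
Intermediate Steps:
$k{\left(X \right)} = \frac{\left(4 + X\right) \left(7 + X\right)}{6}$ ($k{\left(X \right)} = \frac{\left(X + 4\right) \left(X + 7\right)}{6} = \frac{\left(4 + X\right) \left(7 + X\right)}{6}$)
$1898 k{\left(5 \right)} = 1898 \left(\frac{14}{3} + \frac{5^{2}}{6} + \frac{11}{6} \cdot 5\right) = 1898 \left(\frac{14}{3} + \frac{1}{6} \cdot 25 + \frac{55}{6}\right) = 1898 \left(\frac{14}{3} + \frac{25}{6} + \frac{55}{6}\right) = 1898 \cdot 18 = 34164$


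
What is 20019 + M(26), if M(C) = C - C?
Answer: 20019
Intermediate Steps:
M(C) = 0
20019 + M(26) = 20019 + 0 = 20019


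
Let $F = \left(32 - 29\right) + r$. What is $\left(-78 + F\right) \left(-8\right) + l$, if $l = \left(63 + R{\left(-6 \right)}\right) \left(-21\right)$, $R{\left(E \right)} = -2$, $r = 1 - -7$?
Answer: $-745$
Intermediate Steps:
$r = 8$ ($r = 1 + 7 = 8$)
$l = -1281$ ($l = \left(63 - 2\right) \left(-21\right) = 61 \left(-21\right) = -1281$)
$F = 11$ ($F = \left(32 - 29\right) + 8 = 3 + 8 = 11$)
$\left(-78 + F\right) \left(-8\right) + l = \left(-78 + 11\right) \left(-8\right) - 1281 = \left(-67\right) \left(-8\right) - 1281 = 536 - 1281 = -745$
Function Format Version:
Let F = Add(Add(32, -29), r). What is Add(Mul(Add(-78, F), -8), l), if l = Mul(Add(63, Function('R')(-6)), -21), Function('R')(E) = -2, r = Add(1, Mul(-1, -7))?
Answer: -745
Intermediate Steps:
r = 8 (r = Add(1, 7) = 8)
l = -1281 (l = Mul(Add(63, -2), -21) = Mul(61, -21) = -1281)
F = 11 (F = Add(Add(32, -29), 8) = Add(3, 8) = 11)
Add(Mul(Add(-78, F), -8), l) = Add(Mul(Add(-78, 11), -8), -1281) = Add(Mul(-67, -8), -1281) = Add(536, -1281) = -745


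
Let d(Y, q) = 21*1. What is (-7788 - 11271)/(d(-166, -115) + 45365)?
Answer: -19059/45386 ≈ -0.41993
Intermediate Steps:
d(Y, q) = 21
(-7788 - 11271)/(d(-166, -115) + 45365) = (-7788 - 11271)/(21 + 45365) = -19059/45386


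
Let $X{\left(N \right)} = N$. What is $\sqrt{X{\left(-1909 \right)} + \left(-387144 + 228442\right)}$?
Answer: $i \sqrt{160611} \approx 400.76 i$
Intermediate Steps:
$\sqrt{X{\left(-1909 \right)} + \left(-387144 + 228442\right)} = \sqrt{-1909 + \left(-387144 + 228442\right)} = \sqrt{-1909 - 158702} = \sqrt{-160611} = i \sqrt{160611}$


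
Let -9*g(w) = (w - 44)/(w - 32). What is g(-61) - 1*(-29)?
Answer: 8056/279 ≈ 28.875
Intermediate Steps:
g(w) = -(-44 + w)/(9*(-32 + w)) (g(w) = -(w - 44)/(9*(w - 32)) = -(-44 + w)/(9*(-32 + w)))
g(-61) - 1*(-29) = (44 - 1*(-61))/(9*(-32 - 61)) - 1*(-29) = (1/9)*(44 + 61)/(-93) + 29 = (1/9)*(-1/93)*105 + 29 = -35/279 + 29 = 8056/279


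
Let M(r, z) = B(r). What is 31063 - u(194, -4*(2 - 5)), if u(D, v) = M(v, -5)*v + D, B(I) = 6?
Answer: 30797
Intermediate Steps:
M(r, z) = 6
u(D, v) = D + 6*v (u(D, v) = 6*v + D = D + 6*v)
31063 - u(194, -4*(2 - 5)) = 31063 - (194 + 6*(-4*(2 - 5))) = 31063 - (194 + 6*(-4*(-3))) = 31063 - (194 + 6*12) = 31063 - (194 + 72) = 31063 - 1*266 = 31063 - 266 = 30797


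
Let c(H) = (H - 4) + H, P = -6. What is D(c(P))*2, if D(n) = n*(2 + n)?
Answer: 448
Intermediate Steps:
c(H) = -4 + 2*H (c(H) = (-4 + H) + H = -4 + 2*H)
D(c(P))*2 = ((-4 + 2*(-6))*(2 + (-4 + 2*(-6))))*2 = ((-4 - 12)*(2 + (-4 - 12)))*2 = -16*(2 - 16)*2 = -16*(-14)*2 = 224*2 = 448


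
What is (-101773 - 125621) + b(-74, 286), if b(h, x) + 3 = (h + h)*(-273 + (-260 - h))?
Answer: -159465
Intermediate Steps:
b(h, x) = -3 + 2*h*(-533 - h) (b(h, x) = -3 + (h + h)*(-273 + (-260 - h)) = -3 + (2*h)*(-533 - h) = -3 + 2*h*(-533 - h))
(-101773 - 125621) + b(-74, 286) = (-101773 - 125621) + (-3 - 1066*(-74) - 2*(-74)**2) = -227394 + (-3 + 78884 - 2*5476) = -227394 + (-3 + 78884 - 10952) = -227394 + 67929 = -159465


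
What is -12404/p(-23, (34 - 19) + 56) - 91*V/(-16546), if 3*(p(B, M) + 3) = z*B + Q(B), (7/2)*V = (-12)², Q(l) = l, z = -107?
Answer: -43329684/2870731 ≈ -15.094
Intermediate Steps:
V = 288/7 (V = (2/7)*(-12)² = (2/7)*144 = 288/7 ≈ 41.143)
p(B, M) = -3 - 106*B/3 (p(B, M) = -3 + (-107*B + B)/3 = -3 + (-106*B)/3 = -3 - 106*B/3)
-12404/p(-23, (34 - 19) + 56) - 91*V/(-16546) = -12404/(-3 - 106/3*(-23)) - 91*288/7/(-16546) = -12404/(-3 + 2438/3) - 3744*(-1/16546) = -12404/2429/3 + 1872/8273 = -12404*3/2429 + 1872/8273 = -5316/347 + 1872/8273 = -43329684/2870731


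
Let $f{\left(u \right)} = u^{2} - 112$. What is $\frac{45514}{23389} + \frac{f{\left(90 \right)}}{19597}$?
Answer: $\frac{1078769190}{458354233} \approx 2.3536$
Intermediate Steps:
$f{\left(u \right)} = -112 + u^{2}$
$\frac{45514}{23389} + \frac{f{\left(90 \right)}}{19597} = \frac{45514}{23389} + \frac{-112 + 90^{2}}{19597} = 45514 \cdot \frac{1}{23389} + \left(-112 + 8100\right) \frac{1}{19597} = \frac{45514}{23389} + 7988 \cdot \frac{1}{19597} = \frac{45514}{23389} + \frac{7988}{19597} = \frac{1078769190}{458354233}$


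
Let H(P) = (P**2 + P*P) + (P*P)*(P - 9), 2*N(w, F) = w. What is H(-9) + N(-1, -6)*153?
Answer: -2745/2 ≈ -1372.5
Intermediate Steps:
N(w, F) = w/2
H(P) = 2*P**2 + P**2*(-9 + P) (H(P) = (P**2 + P**2) + P**2*(-9 + P) = 2*P**2 + P**2*(-9 + P))
H(-9) + N(-1, -6)*153 = (-9)**2*(-7 - 9) + ((1/2)*(-1))*153 = 81*(-16) - 1/2*153 = -1296 - 153/2 = -2745/2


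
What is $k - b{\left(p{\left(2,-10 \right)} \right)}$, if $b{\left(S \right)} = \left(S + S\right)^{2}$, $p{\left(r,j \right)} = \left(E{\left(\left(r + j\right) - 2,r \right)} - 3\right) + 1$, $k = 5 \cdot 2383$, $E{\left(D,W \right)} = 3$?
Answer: $11911$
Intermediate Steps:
$k = 11915$
$p{\left(r,j \right)} = 1$ ($p{\left(r,j \right)} = \left(3 - 3\right) + 1 = 0 + 1 = 1$)
$b{\left(S \right)} = 4 S^{2}$ ($b{\left(S \right)} = \left(2 S\right)^{2} = 4 S^{2}$)
$k - b{\left(p{\left(2,-10 \right)} \right)} = 11915 - 4 \cdot 1^{2} = 11915 - 4 \cdot 1 = 11915 - 4 = 11911$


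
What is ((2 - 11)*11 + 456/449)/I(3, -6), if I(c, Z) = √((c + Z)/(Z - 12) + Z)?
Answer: 1257*I*√210/449 ≈ 40.569*I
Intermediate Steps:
I(c, Z) = √(Z + (Z + c)/(-12 + Z)) (I(c, Z) = √((Z + c)/(-12 + Z) + Z) = √(Z + (Z + c)/(-12 + Z)))
((2 - 11)*11 + 456/449)/I(3, -6) = ((2 - 11)*11 + 456/449)/(√((-6 + 3 - 6*(-12 - 6))/(-12 - 6))) = (-9*11 + 456*(1/449))/(√((-6 + 3 - 6*(-18))/(-18))) = (-99 + 456/449)/(√(-(-6 + 3 + 108)/18)) = -43995*(-I*√210/35)/449 = -(-1257)*I*√210/449 = 1257*I*√210/449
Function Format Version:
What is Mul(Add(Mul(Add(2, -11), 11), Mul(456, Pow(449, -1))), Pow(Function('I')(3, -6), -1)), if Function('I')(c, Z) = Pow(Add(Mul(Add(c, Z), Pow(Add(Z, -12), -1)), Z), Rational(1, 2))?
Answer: Mul(Rational(1257, 449), I, Pow(210, Rational(1, 2))) ≈ Mul(40.569, I)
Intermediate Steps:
Function('I')(c, Z) = Pow(Add(Z, Mul(Pow(Add(-12, Z), -1), Add(Z, c))), Rational(1, 2)) (Function('I')(c, Z) = Pow(Add(Mul(Add(Z, c), Pow(Add(-12, Z), -1)), Z), Rational(1, 2)) = Pow(Add(Mul(Pow(Add(-12, Z), -1), Add(Z, c)), Z), Rational(1, 2)) = Pow(Add(Z, Mul(Pow(Add(-12, Z), -1), Add(Z, c))), Rational(1, 2)))
Mul(Add(Mul(Add(2, -11), 11), Mul(456, Pow(449, -1))), Pow(Function('I')(3, -6), -1)) = Mul(Add(Mul(Add(2, -11), 11), Mul(456, Pow(449, -1))), Pow(Pow(Mul(Pow(Add(-12, -6), -1), Add(-6, 3, Mul(-6, Add(-12, -6)))), Rational(1, 2)), -1)) = Mul(Add(Mul(-9, 11), Mul(456, Rational(1, 449))), Pow(Pow(Mul(Pow(-18, -1), Add(-6, 3, Mul(-6, -18))), Rational(1, 2)), -1)) = Mul(Add(-99, Rational(456, 449)), Pow(Pow(Mul(Rational(-1, 18), Add(-6, 3, 108)), Rational(1, 2)), -1)) = Mul(Rational(-43995, 449), Pow(Pow(Mul(Rational(-1, 18), 105), Rational(1, 2)), -1)) = Mul(Rational(-43995, 449), Pow(Pow(Rational(-35, 6), Rational(1, 2)), -1)) = Mul(Rational(-43995, 449), Pow(Mul(Rational(1, 6), I, Pow(210, Rational(1, 2))), -1)) = Mul(Rational(-43995, 449), Mul(Rational(-1, 35), I, Pow(210, Rational(1, 2)))) = Mul(Rational(1257, 449), I, Pow(210, Rational(1, 2)))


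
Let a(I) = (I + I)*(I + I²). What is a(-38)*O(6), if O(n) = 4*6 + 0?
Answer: -2564544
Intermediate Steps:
a(I) = 2*I*(I + I²) (a(I) = (2*I)*(I + I²) = 2*I*(I + I²))
O(n) = 24 (O(n) = 24 + 0 = 24)
a(-38)*O(6) = (2*(-38)²*(1 - 38))*24 = (2*1444*(-37))*24 = -106856*24 = -2564544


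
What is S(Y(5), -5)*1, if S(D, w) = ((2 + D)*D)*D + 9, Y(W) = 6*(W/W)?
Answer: 297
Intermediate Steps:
Y(W) = 6 (Y(W) = 6*1 = 6)
S(D, w) = 9 + D²*(2 + D) (S(D, w) = (D*(2 + D))*D + 9 = D²*(2 + D) + 9 = 9 + D²*(2 + D))
S(Y(5), -5)*1 = (9 + 6³ + 2*6²)*1 = (9 + 216 + 2*36)*1 = (9 + 216 + 72)*1 = 297*1 = 297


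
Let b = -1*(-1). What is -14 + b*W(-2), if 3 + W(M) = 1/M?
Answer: -35/2 ≈ -17.500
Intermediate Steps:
b = 1
W(M) = -3 + 1/M
-14 + b*W(-2) = -14 + 1*(-3 + 1/(-2)) = -14 + 1*(-3 - ½) = -14 + 1*(-7/2) = -14 - 7/2 = -35/2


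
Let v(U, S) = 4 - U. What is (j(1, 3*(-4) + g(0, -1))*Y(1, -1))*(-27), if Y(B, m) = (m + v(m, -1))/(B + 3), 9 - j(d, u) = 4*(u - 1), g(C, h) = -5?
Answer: -2187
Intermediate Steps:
j(d, u) = 13 - 4*u (j(d, u) = 9 - 4*(u - 1) = 9 - 4*(-1 + u) = 9 - (-4 + 4*u) = 9 + (4 - 4*u) = 13 - 4*u)
Y(B, m) = 4/(3 + B) (Y(B, m) = (m + (4 - m))/(B + 3) = 4/(3 + B))
(j(1, 3*(-4) + g(0, -1))*Y(1, -1))*(-27) = ((13 - 4*(3*(-4) - 5))*(4/(3 + 1)))*(-27) = ((13 - 4*(-12 - 5))*(4/4))*(-27) = ((13 - 4*(-17))*(4*(¼)))*(-27) = ((13 + 68)*1)*(-27) = (81*1)*(-27) = 81*(-27) = -2187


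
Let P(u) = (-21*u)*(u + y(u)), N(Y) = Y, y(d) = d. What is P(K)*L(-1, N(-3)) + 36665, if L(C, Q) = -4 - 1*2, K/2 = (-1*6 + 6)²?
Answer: 36665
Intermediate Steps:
K = 0 (K = 2*(-1*6 + 6)² = 2*(-6 + 6)² = 2*0² = 2*0 = 0)
L(C, Q) = -6 (L(C, Q) = -4 - 2 = -6)
P(u) = -42*u² (P(u) = (-21*u)*(u + u) = (-21*u)*(2*u) = -42*u²)
P(K)*L(-1, N(-3)) + 36665 = -42*0²*(-6) + 36665 = -42*0*(-6) + 36665 = 0*(-6) + 36665 = 0 + 36665 = 36665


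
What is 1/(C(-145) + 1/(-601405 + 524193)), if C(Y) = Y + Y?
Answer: -77212/22391481 ≈ -0.0034483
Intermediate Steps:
C(Y) = 2*Y
1/(C(-145) + 1/(-601405 + 524193)) = 1/(2*(-145) + 1/(-601405 + 524193)) = 1/(-290 + 1/(-77212)) = 1/(-290 - 1/77212) = 1/(-22391481/77212) = -77212/22391481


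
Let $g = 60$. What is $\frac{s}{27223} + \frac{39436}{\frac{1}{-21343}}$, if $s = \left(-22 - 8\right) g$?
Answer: $- \frac{22913124006004}{27223} \approx -8.4168 \cdot 10^{8}$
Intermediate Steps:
$s = -1800$ ($s = \left(-22 - 8\right) 60 = \left(-30\right) 60 = -1800$)
$\frac{s}{27223} + \frac{39436}{\frac{1}{-21343}} = - \frac{1800}{27223} + \frac{39436}{\frac{1}{-21343}} = \left(-1800\right) \frac{1}{27223} + \frac{39436}{- \frac{1}{21343}} = - \frac{1800}{27223} + 39436 \left(-21343\right) = - \frac{1800}{27223} - 841682548 = - \frac{22913124006004}{27223}$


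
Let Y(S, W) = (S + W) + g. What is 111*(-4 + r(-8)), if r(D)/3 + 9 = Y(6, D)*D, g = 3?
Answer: -6105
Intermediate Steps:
Y(S, W) = 3 + S + W (Y(S, W) = (S + W) + 3 = 3 + S + W)
r(D) = -27 + 3*D*(9 + D) (r(D) = -27 + 3*((3 + 6 + D)*D) = -27 + 3*((9 + D)*D) = -27 + 3*(D*(9 + D)) = -27 + 3*D*(9 + D))
111*(-4 + r(-8)) = 111*(-4 + (-27 + 3*(-8)*(9 - 8))) = 111*(-4 + (-27 + 3*(-8)*1)) = 111*(-4 + (-27 - 24)) = 111*(-4 - 51) = 111*(-55) = -6105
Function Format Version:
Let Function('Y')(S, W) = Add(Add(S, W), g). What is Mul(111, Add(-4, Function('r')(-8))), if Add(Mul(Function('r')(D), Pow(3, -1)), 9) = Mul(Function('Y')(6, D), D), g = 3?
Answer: -6105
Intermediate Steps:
Function('Y')(S, W) = Add(3, S, W) (Function('Y')(S, W) = Add(Add(S, W), 3) = Add(3, S, W))
Function('r')(D) = Add(-27, Mul(3, D, Add(9, D))) (Function('r')(D) = Add(-27, Mul(3, Mul(Add(3, 6, D), D))) = Add(-27, Mul(3, Mul(Add(9, D), D))) = Add(-27, Mul(3, Mul(D, Add(9, D)))) = Add(-27, Mul(3, D, Add(9, D))))
Mul(111, Add(-4, Function('r')(-8))) = Mul(111, Add(-4, Add(-27, Mul(3, -8, Add(9, -8))))) = Mul(111, Add(-4, Add(-27, Mul(3, -8, 1)))) = Mul(111, Add(-4, Add(-27, -24))) = Mul(111, Add(-4, -51)) = Mul(111, -55) = -6105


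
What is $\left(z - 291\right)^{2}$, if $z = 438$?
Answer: $21609$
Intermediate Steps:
$\left(z - 291\right)^{2} = \left(438 - 291\right)^{2} = 147^{2} = 21609$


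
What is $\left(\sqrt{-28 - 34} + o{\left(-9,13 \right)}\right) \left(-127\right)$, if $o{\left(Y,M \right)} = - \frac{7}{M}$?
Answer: $\frac{889}{13} - 127 i \sqrt{62} \approx 68.385 - 1000.0 i$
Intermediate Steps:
$\left(\sqrt{-28 - 34} + o{\left(-9,13 \right)}\right) \left(-127\right) = \left(\sqrt{-28 - 34} - \frac{7}{13}\right) \left(-127\right) = \left(\sqrt{-62} - \frac{7}{13}\right) \left(-127\right) = \left(i \sqrt{62} - \frac{7}{13}\right) \left(-127\right) = \left(- \frac{7}{13} + i \sqrt{62}\right) \left(-127\right) = \frac{889}{13} - 127 i \sqrt{62}$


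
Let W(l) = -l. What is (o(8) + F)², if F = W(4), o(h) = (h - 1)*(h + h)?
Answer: 11664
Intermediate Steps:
o(h) = 2*h*(-1 + h) (o(h) = (-1 + h)*(2*h) = 2*h*(-1 + h))
F = -4 (F = -1*4 = -4)
(o(8) + F)² = (2*8*(-1 + 8) - 4)² = (2*8*7 - 4)² = (112 - 4)² = 108² = 11664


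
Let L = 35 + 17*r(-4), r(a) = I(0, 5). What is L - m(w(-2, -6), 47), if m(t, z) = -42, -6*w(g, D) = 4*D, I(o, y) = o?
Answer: 77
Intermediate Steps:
w(g, D) = -2*D/3
r(a) = 0
L = 35 (L = 35 + 17*0 = 35 + 0 = 35)
L - m(w(-2, -6), 47) = 35 - 1*(-42) = 35 + 42 = 77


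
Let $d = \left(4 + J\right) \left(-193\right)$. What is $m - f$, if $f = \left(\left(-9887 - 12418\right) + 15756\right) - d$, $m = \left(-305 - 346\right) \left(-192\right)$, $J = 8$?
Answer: $129225$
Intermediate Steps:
$d = -2316$ ($d = \left(4 + 8\right) \left(-193\right) = 12 \left(-193\right) = -2316$)
$m = 124992$ ($m = \left(-651\right) \left(-192\right) = 124992$)
$f = -4233$ ($f = \left(\left(-9887 - 12418\right) + 15756\right) - -2316 = \left(-22305 + 15756\right) + 2316 = -6549 + 2316 = -4233$)
$m - f = 124992 - -4233 = 124992 + 4233 = 129225$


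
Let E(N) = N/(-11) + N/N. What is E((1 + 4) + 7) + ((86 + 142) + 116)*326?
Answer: 1233583/11 ≈ 1.1214e+5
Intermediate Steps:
E(N) = 1 - N/11 (E(N) = N*(-1/11) + 1 = -N/11 + 1 = 1 - N/11)
E((1 + 4) + 7) + ((86 + 142) + 116)*326 = (1 - ((1 + 4) + 7)/11) + ((86 + 142) + 116)*326 = (1 - (5 + 7)/11) + (228 + 116)*326 = (1 - 1/11*12) + 344*326 = (1 - 12/11) + 112144 = -1/11 + 112144 = 1233583/11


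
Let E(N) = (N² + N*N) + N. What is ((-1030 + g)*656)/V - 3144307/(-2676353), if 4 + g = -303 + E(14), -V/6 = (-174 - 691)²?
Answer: 7875219878129/6007542670275 ≈ 1.3109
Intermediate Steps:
E(N) = N + 2*N² (E(N) = (N² + N²) + N = 2*N² + N = N + 2*N²)
V = -4489350 (V = -6*(-174 - 691)² = -6*(-865)² = -6*748225 = -4489350)
g = 99 (g = -4 + (-303 + 14*(1 + 2*14)) = -4 + (-303 + 14*(1 + 28)) = -4 + (-303 + 14*29) = -4 + (-303 + 406) = -4 + 103 = 99)
((-1030 + g)*656)/V - 3144307/(-2676353) = ((-1030 + 99)*656)/(-4489350) - 3144307/(-2676353) = -931*656*(-1/4489350) - 3144307*(-1/2676353) = -610736*(-1/4489350) + 3144307/2676353 = 305368/2244675 + 3144307/2676353 = 7875219878129/6007542670275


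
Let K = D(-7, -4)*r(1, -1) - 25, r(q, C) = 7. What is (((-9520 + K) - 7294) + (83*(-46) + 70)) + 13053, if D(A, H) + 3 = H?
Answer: -7583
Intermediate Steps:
D(A, H) = -3 + H
K = -74 (K = (-3 - 4)*7 - 25 = -7*7 - 25 = -49 - 25 = -74)
(((-9520 + K) - 7294) + (83*(-46) + 70)) + 13053 = (((-9520 - 74) - 7294) + (83*(-46) + 70)) + 13053 = ((-9594 - 7294) + (-3818 + 70)) + 13053 = (-16888 - 3748) + 13053 = -20636 + 13053 = -7583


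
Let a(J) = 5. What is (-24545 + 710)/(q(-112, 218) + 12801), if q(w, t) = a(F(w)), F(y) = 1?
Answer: -23835/12806 ≈ -1.8612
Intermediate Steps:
q(w, t) = 5
(-24545 + 710)/(q(-112, 218) + 12801) = (-24545 + 710)/(5 + 12801) = -23835/12806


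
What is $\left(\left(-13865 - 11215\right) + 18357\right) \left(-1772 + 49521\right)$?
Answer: $-321016527$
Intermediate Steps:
$\left(\left(-13865 - 11215\right) + 18357\right) \left(-1772 + 49521\right) = \left(-25080 + 18357\right) 47749 = \left(-6723\right) 47749 = -321016527$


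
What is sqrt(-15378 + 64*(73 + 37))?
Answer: I*sqrt(8338) ≈ 91.313*I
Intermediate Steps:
sqrt(-15378 + 64*(73 + 37)) = sqrt(-15378 + 64*110) = sqrt(-15378 + 7040) = sqrt(-8338) = I*sqrt(8338)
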